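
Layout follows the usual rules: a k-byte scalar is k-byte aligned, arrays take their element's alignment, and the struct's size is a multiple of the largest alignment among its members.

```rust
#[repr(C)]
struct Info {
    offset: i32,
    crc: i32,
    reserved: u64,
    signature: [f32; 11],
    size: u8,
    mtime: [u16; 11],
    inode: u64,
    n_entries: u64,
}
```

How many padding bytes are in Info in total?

@0: offset [4B, align 4] → 4
@4: crc [4B, align 4] → 8
@8: reserved [8B, align 8] → 16
@16: signature [44B, align 4] → 60
@60: size [1B, align 1] → 61
+1 pad (align 2)
@62: mtime [22B, align 2] → 84
+4 pad (align 8)
@88: inode [8B, align 8] → 96
@96: n_entries [8B, align 8] → 104
size 104, align 8
data bytes 99, size 104 → padding 5

5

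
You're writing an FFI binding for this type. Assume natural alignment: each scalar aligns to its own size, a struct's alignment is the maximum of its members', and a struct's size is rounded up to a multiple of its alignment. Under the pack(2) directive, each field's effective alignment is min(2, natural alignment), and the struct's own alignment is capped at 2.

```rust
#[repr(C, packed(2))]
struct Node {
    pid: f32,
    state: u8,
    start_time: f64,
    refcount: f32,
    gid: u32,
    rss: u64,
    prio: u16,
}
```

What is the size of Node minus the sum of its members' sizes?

0..4  pid  (4B, 2-aligned)
4..5  state  (1B, 1-aligned)
5..6  -- padding (1B)
6..14  start_time  (8B, 2-aligned)
14..18  refcount  (4B, 2-aligned)
18..22  gid  (4B, 2-aligned)
22..30  rss  (8B, 2-aligned)
30..32  prio  (2B, 2-aligned)
sizeof = 32, alignof = 2
data bytes 31, size 32 → padding 1

1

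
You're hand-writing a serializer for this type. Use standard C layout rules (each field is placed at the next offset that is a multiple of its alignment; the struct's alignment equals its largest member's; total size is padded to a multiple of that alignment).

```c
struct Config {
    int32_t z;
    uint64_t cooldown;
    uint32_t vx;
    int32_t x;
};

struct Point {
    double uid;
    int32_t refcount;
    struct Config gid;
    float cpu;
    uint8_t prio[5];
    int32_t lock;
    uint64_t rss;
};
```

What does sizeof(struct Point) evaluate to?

64

Config: z at 0 (size 4, align 4) → ends 4; pad 4 to align 8 for cooldown; cooldown at 8 (size 8, align 8) → ends 16; vx at 16 (size 4, align 4) → ends 20; x at 20 (size 4, align 4) → ends 24; total 24 bytes, alignment 8
uid at 0 (size 8, align 8) → ends 8
refcount at 8 (size 4, align 4) → ends 12
pad 4 to align 8 for gid
gid at 16 (size 24, align 8) → ends 40
cpu at 40 (size 4, align 4) → ends 44
prio at 44 (size 5, align 1) → ends 49
pad 3 to align 4 for lock
lock at 52 (size 4, align 4) → ends 56
rss at 56 (size 8, align 8) → ends 64
total 64 bytes, alignment 8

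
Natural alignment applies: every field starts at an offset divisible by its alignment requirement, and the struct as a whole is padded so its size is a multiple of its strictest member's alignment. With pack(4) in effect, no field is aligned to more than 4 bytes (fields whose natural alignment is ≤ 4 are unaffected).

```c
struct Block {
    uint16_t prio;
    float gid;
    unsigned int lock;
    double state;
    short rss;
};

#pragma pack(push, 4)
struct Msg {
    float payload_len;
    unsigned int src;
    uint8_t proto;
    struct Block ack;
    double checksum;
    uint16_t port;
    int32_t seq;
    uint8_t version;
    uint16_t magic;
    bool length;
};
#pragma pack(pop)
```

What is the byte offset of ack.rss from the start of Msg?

Block: 0..2  prio  (2B, 2-aligned); 2..4  -- padding (2B); 4..8  gid  (4B, 4-aligned); 8..12  lock  (4B, 4-aligned); 12..16  -- padding (4B); 16..24  state  (8B, 8-aligned); 24..26  rss  (2B, 2-aligned); 26..32  -- tail padding (6B); sizeof = 32, alignof = 8
0..4  payload_len  (4B, 4-aligned)
4..8  src  (4B, 4-aligned)
8..9  proto  (1B, 1-aligned)
9..12  -- padding (3B)
12..44  ack  (32B, 4-aligned)
within Block: rss at 24
12 + 24 = 36

36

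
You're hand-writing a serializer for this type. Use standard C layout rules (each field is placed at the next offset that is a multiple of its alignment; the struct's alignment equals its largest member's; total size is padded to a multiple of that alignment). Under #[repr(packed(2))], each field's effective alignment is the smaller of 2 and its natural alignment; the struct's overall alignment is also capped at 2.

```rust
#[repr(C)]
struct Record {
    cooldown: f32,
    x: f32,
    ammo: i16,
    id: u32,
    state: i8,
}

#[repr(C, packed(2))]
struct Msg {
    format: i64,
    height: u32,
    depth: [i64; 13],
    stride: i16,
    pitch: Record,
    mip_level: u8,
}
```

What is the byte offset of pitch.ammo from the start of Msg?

126

Record: 0..4  cooldown  (4B, 4-aligned); 4..8  x  (4B, 4-aligned); 8..10  ammo  (2B, 2-aligned); 10..12  -- padding (2B); 12..16  id  (4B, 4-aligned); 16..17  state  (1B, 1-aligned); 17..20  -- tail padding (3B); sizeof = 20, alignof = 4
0..8  format  (8B, 2-aligned)
8..12  height  (4B, 2-aligned)
12..116  depth  (104B, 2-aligned)
116..118  stride  (2B, 2-aligned)
118..138  pitch  (20B, 2-aligned)
within Record: ammo at 8
118 + 8 = 126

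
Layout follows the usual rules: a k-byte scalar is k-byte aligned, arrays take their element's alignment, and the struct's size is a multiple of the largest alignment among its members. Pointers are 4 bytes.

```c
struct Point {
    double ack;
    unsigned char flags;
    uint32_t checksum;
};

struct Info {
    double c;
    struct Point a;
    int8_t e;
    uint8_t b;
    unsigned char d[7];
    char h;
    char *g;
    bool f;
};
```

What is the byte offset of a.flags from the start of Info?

Point: ack at 0 (size 8, align 8) → ends 8; flags at 8 (size 1, align 1) → ends 9; pad 3 to align 4 for checksum; checksum at 12 (size 4, align 4) → ends 16; total 16 bytes, alignment 8
c at 0 (size 8, align 8) → ends 8
a at 8 (size 16, align 8) → ends 24
within Point: flags at 8
8 + 8 = 16

16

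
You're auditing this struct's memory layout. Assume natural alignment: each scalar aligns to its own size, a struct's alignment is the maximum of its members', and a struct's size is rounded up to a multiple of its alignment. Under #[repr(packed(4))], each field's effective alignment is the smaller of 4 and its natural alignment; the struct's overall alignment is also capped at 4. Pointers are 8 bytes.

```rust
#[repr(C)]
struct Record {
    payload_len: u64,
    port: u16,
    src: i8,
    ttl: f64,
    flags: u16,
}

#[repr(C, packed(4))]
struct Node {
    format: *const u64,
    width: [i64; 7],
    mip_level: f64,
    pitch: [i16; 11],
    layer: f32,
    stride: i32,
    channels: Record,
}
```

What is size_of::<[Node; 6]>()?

Record: @0: payload_len [8B, align 8] → 8; @8: port [2B, align 2] → 10; @10: src [1B, align 1] → 11; +5 pad (align 8); @16: ttl [8B, align 8] → 24; @24: flags [2B, align 2] → 26; +6 tail pad (align 8); size 32, align 8
@0: format [8B, align 4] → 8
@8: width [56B, align 4] → 64
@64: mip_level [8B, align 4] → 72
@72: pitch [22B, align 2] → 94
+2 pad (align 4)
@96: layer [4B, align 4] → 100
@100: stride [4B, align 4] → 104
@104: channels [32B, align 4] → 136
size 136, align 4
array of 6: 6 × 136 = 816

816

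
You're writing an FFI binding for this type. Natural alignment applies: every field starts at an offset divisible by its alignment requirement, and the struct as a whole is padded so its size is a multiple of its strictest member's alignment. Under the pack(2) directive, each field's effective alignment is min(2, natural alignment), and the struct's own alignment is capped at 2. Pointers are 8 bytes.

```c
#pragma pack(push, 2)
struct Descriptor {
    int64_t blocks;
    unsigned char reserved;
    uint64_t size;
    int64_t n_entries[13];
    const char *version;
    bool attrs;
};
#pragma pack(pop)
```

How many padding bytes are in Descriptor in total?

2

blocks at 0 (size 8, align 2) → ends 8
reserved at 8 (size 1, align 1) → ends 9
pad 1 to align 2 for size
size at 10 (size 8, align 2) → ends 18
n_entries at 18 (size 104, align 2) → ends 122
version at 122 (size 8, align 2) → ends 130
attrs at 130 (size 1, align 1) → ends 131
tail pad 1 to reach multiple of 2
total 132 bytes, alignment 2
data bytes 130, size 132 → padding 2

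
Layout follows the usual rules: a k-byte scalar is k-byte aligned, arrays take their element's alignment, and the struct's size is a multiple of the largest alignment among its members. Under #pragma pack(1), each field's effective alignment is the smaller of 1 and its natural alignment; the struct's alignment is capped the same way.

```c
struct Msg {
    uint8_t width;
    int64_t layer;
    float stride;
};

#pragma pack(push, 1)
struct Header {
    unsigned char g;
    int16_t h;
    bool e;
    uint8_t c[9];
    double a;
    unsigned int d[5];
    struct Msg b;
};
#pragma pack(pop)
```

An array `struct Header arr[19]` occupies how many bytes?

Msg: @0: width [1B, align 1] → 1; +7 pad (align 8); @8: layer [8B, align 8] → 16; @16: stride [4B, align 4] → 20; +4 tail pad (align 8); size 24, align 8
@0: g [1B, align 1] → 1
@1: h [2B, align 1] → 3
@3: e [1B, align 1] → 4
@4: c [9B, align 1] → 13
@13: a [8B, align 1] → 21
@21: d [20B, align 1] → 41
@41: b [24B, align 1] → 65
size 65, align 1
array of 19: 19 × 65 = 1235

1235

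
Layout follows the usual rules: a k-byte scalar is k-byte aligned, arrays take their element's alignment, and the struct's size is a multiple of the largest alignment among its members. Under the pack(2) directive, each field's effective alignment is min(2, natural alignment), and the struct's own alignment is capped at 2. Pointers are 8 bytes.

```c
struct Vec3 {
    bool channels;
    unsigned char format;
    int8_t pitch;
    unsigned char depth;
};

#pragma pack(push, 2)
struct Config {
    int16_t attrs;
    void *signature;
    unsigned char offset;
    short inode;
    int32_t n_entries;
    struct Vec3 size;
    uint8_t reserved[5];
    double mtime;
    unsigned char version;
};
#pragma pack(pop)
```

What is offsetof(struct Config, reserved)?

Vec3: @0: channels [1B, align 1] → 1; @1: format [1B, align 1] → 2; @2: pitch [1B, align 1] → 3; @3: depth [1B, align 1] → 4; size 4, align 1
@0: attrs [2B, align 2] → 2
@2: signature [8B, align 2] → 10
@10: offset [1B, align 1] → 11
+1 pad (align 2)
@12: inode [2B, align 2] → 14
@14: n_entries [4B, align 2] → 18
@18: size [4B, align 1] → 22
@22: reserved [5B, align 1] → 27

22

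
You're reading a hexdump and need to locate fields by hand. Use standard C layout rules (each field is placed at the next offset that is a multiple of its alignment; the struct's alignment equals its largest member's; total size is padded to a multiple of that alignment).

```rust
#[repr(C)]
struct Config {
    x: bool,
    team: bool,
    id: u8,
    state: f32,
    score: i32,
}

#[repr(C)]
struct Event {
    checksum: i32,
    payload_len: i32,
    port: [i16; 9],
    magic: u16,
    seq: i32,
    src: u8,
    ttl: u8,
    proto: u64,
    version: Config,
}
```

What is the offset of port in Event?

8

Config: @0: x [1B, align 1] → 1; @1: team [1B, align 1] → 2; @2: id [1B, align 1] → 3; +1 pad (align 4); @4: state [4B, align 4] → 8; @8: score [4B, align 4] → 12; size 12, align 4
@0: checksum [4B, align 4] → 4
@4: payload_len [4B, align 4] → 8
@8: port [18B, align 2] → 26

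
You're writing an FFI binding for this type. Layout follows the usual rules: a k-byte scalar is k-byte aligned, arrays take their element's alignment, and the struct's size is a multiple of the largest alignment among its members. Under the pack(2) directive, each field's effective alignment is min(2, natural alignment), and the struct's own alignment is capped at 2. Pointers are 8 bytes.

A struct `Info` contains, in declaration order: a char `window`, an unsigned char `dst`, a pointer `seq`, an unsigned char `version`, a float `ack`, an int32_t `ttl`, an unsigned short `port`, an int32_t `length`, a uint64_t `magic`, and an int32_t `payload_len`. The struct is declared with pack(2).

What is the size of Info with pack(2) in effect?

38

@0: window [1B, align 1] → 1
@1: dst [1B, align 1] → 2
@2: seq [8B, align 2] → 10
@10: version [1B, align 1] → 11
+1 pad (align 2)
@12: ack [4B, align 2] → 16
@16: ttl [4B, align 2] → 20
@20: port [2B, align 2] → 22
@22: length [4B, align 2] → 26
@26: magic [8B, align 2] → 34
@34: payload_len [4B, align 2] → 38
size 38, align 2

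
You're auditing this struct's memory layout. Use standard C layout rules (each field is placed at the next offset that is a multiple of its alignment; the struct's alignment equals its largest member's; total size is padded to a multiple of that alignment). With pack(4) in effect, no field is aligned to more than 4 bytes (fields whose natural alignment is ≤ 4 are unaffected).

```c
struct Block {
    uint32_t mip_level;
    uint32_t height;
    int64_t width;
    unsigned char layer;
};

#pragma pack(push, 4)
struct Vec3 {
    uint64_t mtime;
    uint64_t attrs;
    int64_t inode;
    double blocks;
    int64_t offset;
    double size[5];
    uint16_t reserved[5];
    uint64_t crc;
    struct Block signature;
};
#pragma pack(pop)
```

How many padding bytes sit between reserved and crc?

Block: mip_level at 0 (size 4, align 4) → ends 4; height at 4 (size 4, align 4) → ends 8; width at 8 (size 8, align 8) → ends 16; layer at 16 (size 1, align 1) → ends 17; tail pad 7 to reach multiple of 8; total 24 bytes, alignment 8
mtime at 0 (size 8, align 4) → ends 8
attrs at 8 (size 8, align 4) → ends 16
inode at 16 (size 8, align 4) → ends 24
blocks at 24 (size 8, align 4) → ends 32
offset at 32 (size 8, align 4) → ends 40
size at 40 (size 40, align 4) → ends 80
reserved at 80 (size 10, align 2) → ends 90
pad 2 to align 4 for crc
crc at 92 (size 8, align 4) → ends 100

2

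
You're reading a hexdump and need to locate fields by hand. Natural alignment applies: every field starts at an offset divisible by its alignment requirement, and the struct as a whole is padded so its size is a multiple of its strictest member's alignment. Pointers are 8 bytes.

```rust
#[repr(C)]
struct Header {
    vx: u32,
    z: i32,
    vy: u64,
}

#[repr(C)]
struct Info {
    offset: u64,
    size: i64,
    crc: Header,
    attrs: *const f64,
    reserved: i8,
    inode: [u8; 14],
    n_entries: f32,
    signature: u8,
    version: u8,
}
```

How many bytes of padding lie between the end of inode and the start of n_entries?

Header: 0..4  vx  (4B, 4-aligned); 4..8  z  (4B, 4-aligned); 8..16  vy  (8B, 8-aligned); sizeof = 16, alignof = 8
0..8  offset  (8B, 8-aligned)
8..16  size  (8B, 8-aligned)
16..32  crc  (16B, 8-aligned)
32..40  attrs  (8B, 8-aligned)
40..41  reserved  (1B, 1-aligned)
41..55  inode  (14B, 1-aligned)
55..56  -- padding (1B)
56..60  n_entries  (4B, 4-aligned)

1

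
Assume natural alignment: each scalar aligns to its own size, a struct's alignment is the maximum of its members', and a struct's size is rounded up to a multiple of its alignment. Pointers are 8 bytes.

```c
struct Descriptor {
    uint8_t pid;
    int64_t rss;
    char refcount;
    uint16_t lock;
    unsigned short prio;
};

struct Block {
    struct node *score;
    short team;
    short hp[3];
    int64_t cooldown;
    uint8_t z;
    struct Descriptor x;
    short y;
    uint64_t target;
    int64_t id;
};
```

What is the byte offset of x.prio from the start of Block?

Descriptor: 0..1  pid  (1B, 1-aligned); 1..8  -- padding (7B); 8..16  rss  (8B, 8-aligned); 16..17  refcount  (1B, 1-aligned); 17..18  -- padding (1B); 18..20  lock  (2B, 2-aligned); 20..22  prio  (2B, 2-aligned); 22..24  -- tail padding (2B); sizeof = 24, alignof = 8
0..8  score  (8B, 8-aligned)
8..10  team  (2B, 2-aligned)
10..16  hp  (6B, 2-aligned)
16..24  cooldown  (8B, 8-aligned)
24..25  z  (1B, 1-aligned)
25..32  -- padding (7B)
32..56  x  (24B, 8-aligned)
within Descriptor: prio at 20
32 + 20 = 52

52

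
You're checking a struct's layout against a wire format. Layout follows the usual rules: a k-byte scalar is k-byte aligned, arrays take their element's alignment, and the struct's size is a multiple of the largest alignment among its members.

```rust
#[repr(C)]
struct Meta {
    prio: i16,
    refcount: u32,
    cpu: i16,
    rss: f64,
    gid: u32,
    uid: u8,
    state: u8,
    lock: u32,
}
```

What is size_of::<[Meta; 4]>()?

0..2  prio  (2B, 2-aligned)
2..4  -- padding (2B)
4..8  refcount  (4B, 4-aligned)
8..10  cpu  (2B, 2-aligned)
10..16  -- padding (6B)
16..24  rss  (8B, 8-aligned)
24..28  gid  (4B, 4-aligned)
28..29  uid  (1B, 1-aligned)
29..30  state  (1B, 1-aligned)
30..32  -- padding (2B)
32..36  lock  (4B, 4-aligned)
36..40  -- tail padding (4B)
sizeof = 40, alignof = 8
array of 4: 4 × 40 = 160

160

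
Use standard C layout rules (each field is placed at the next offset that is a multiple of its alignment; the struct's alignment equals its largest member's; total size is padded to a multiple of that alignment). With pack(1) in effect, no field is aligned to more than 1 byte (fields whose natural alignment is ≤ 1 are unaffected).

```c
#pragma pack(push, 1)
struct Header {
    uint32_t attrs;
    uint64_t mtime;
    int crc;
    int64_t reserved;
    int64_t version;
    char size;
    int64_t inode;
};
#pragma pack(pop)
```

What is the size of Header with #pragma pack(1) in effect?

attrs at 0 (size 4, align 1) → ends 4
mtime at 4 (size 8, align 1) → ends 12
crc at 12 (size 4, align 1) → ends 16
reserved at 16 (size 8, align 1) → ends 24
version at 24 (size 8, align 1) → ends 32
size at 32 (size 1, align 1) → ends 33
inode at 33 (size 8, align 1) → ends 41
total 41 bytes, alignment 1

41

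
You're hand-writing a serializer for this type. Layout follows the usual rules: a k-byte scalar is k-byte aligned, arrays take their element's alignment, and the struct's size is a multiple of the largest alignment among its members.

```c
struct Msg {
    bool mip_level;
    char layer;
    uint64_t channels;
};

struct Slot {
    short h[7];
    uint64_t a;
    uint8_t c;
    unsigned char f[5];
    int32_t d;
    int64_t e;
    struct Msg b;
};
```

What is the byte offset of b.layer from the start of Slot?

Msg: @0: mip_level [1B, align 1] → 1; @1: layer [1B, align 1] → 2; +6 pad (align 8); @8: channels [8B, align 8] → 16; size 16, align 8
@0: h [14B, align 2] → 14
+2 pad (align 8)
@16: a [8B, align 8] → 24
@24: c [1B, align 1] → 25
@25: f [5B, align 1] → 30
+2 pad (align 4)
@32: d [4B, align 4] → 36
+4 pad (align 8)
@40: e [8B, align 8] → 48
@48: b [16B, align 8] → 64
within Msg: layer at 1
48 + 1 = 49

49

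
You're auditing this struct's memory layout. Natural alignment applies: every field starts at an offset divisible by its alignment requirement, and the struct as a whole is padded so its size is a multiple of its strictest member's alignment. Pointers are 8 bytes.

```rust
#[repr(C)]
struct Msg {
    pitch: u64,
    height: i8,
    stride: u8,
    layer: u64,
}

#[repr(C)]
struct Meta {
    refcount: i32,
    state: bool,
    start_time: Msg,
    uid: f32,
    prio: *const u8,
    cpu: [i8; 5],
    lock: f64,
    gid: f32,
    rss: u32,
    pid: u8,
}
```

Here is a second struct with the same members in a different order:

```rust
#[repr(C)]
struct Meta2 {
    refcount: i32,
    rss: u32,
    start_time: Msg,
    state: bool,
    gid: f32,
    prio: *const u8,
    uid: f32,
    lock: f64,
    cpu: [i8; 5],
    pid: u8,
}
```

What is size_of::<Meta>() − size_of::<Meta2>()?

8

Msg: @0: pitch [8B, align 8] → 8; @8: height [1B, align 1] → 9; @9: stride [1B, align 1] → 10; +6 pad (align 8); @16: layer [8B, align 8] → 24; size 24, align 8
@0: refcount [4B, align 4] → 4
@4: state [1B, align 1] → 5
+3 pad (align 8)
@8: start_time [24B, align 8] → 32
@32: uid [4B, align 4] → 36
+4 pad (align 8)
@40: prio [8B, align 8] → 48
@48: cpu [5B, align 1] → 53
+3 pad (align 8)
@56: lock [8B, align 8] → 64
@64: gid [4B, align 4] → 68
@68: rss [4B, align 4] → 72
@72: pid [1B, align 1] → 73
+7 tail pad (align 8)
size 80, align 8
— Meta2 —
@0: refcount [4B, align 4] → 4
@4: rss [4B, align 4] → 8
@8: start_time [24B, align 8] → 32
@32: state [1B, align 1] → 33
+3 pad (align 4)
@36: gid [4B, align 4] → 40
@40: prio [8B, align 8] → 48
@48: uid [4B, align 4] → 52
+4 pad (align 8)
@56: lock [8B, align 8] → 64
@64: cpu [5B, align 1] → 69
@69: pid [1B, align 1] → 70
+2 tail pad (align 8)
size 72, align 8
80 − 72 = 8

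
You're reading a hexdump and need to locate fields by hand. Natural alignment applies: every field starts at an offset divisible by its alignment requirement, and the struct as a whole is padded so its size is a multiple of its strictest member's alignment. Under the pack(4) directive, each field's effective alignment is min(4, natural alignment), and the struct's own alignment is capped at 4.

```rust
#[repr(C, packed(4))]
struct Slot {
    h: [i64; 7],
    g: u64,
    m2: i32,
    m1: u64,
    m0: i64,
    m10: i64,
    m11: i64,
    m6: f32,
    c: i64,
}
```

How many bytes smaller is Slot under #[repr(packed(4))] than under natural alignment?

natural layout:
  h at 0 (size 56, align 8) → ends 56
  g at 56 (size 8, align 8) → ends 64
  m2 at 64 (size 4, align 4) → ends 68
  pad 4 to align 8 for m1
  m1 at 72 (size 8, align 8) → ends 80
  m0 at 80 (size 8, align 8) → ends 88
  m10 at 88 (size 8, align 8) → ends 96
  m11 at 96 (size 8, align 8) → ends 104
  m6 at 104 (size 4, align 4) → ends 108
  pad 4 to align 8 for c
  c at 112 (size 8, align 8) → ends 120
  total 120 bytes, alignment 8
packed(4) layout:
  h at 0 (size 56, align 4) → ends 56
  g at 56 (size 8, align 4) → ends 64
  m2 at 64 (size 4, align 4) → ends 68
  m1 at 68 (size 8, align 4) → ends 76
  m0 at 76 (size 8, align 4) → ends 84
  m10 at 84 (size 8, align 4) → ends 92
  m11 at 92 (size 8, align 4) → ends 100
  m6 at 100 (size 4, align 4) → ends 104
  c at 104 (size 8, align 4) → ends 112
  total 112 bytes, alignment 4
120 − 112 = 8

8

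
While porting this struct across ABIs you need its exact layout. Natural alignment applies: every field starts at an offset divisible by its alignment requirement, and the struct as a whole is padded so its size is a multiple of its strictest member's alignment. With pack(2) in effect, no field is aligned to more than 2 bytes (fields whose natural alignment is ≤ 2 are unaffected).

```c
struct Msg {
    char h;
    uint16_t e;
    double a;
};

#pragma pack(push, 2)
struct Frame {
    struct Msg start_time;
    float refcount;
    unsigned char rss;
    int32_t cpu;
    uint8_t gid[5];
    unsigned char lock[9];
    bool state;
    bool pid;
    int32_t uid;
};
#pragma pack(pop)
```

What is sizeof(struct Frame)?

Msg: h at 0 (size 1, align 1) → ends 1; pad 1 to align 2 for e; e at 2 (size 2, align 2) → ends 4; pad 4 to align 8 for a; a at 8 (size 8, align 8) → ends 16; total 16 bytes, alignment 8
start_time at 0 (size 16, align 2) → ends 16
refcount at 16 (size 4, align 2) → ends 20
rss at 20 (size 1, align 1) → ends 21
pad 1 to align 2 for cpu
cpu at 22 (size 4, align 2) → ends 26
gid at 26 (size 5, align 1) → ends 31
lock at 31 (size 9, align 1) → ends 40
state at 40 (size 1, align 1) → ends 41
pid at 41 (size 1, align 1) → ends 42
uid at 42 (size 4, align 2) → ends 46
total 46 bytes, alignment 2

46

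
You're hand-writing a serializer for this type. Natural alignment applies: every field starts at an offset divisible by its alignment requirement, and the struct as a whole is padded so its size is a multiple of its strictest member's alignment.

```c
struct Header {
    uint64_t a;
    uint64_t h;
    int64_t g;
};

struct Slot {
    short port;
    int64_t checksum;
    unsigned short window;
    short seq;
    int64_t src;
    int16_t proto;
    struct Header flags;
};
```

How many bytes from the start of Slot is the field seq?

Header: a at 0 (size 8, align 8) → ends 8; h at 8 (size 8, align 8) → ends 16; g at 16 (size 8, align 8) → ends 24; total 24 bytes, alignment 8
port at 0 (size 2, align 2) → ends 2
pad 6 to align 8 for checksum
checksum at 8 (size 8, align 8) → ends 16
window at 16 (size 2, align 2) → ends 18
seq at 18 (size 2, align 2) → ends 20

18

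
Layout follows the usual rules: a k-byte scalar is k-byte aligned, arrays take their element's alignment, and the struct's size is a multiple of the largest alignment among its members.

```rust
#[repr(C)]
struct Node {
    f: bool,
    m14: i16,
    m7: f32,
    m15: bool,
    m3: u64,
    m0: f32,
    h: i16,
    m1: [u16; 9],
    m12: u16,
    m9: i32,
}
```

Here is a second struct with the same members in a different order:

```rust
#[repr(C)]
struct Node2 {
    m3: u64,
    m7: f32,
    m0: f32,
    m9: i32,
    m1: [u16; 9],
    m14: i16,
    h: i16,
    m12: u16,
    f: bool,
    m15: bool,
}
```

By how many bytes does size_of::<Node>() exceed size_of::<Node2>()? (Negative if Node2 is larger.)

8

@0: f [1B, align 1] → 1
+1 pad (align 2)
@2: m14 [2B, align 2] → 4
@4: m7 [4B, align 4] → 8
@8: m15 [1B, align 1] → 9
+7 pad (align 8)
@16: m3 [8B, align 8] → 24
@24: m0 [4B, align 4] → 28
@28: h [2B, align 2] → 30
@30: m1 [18B, align 2] → 48
@48: m12 [2B, align 2] → 50
+2 pad (align 4)
@52: m9 [4B, align 4] → 56
size 56, align 8
— Node2 —
@0: m3 [8B, align 8] → 8
@8: m7 [4B, align 4] → 12
@12: m0 [4B, align 4] → 16
@16: m9 [4B, align 4] → 20
@20: m1 [18B, align 2] → 38
@38: m14 [2B, align 2] → 40
@40: h [2B, align 2] → 42
@42: m12 [2B, align 2] → 44
@44: f [1B, align 1] → 45
@45: m15 [1B, align 1] → 46
+2 tail pad (align 8)
size 48, align 8
56 − 48 = 8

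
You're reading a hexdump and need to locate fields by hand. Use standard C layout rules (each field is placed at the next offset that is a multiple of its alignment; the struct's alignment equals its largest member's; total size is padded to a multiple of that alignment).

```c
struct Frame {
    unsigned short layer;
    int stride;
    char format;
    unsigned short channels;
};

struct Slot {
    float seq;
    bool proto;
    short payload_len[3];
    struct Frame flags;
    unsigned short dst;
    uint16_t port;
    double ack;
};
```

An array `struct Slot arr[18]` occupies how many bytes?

720

Frame: 0..2  layer  (2B, 2-aligned); 2..4  -- padding (2B); 4..8  stride  (4B, 4-aligned); 8..9  format  (1B, 1-aligned); 9..10  -- padding (1B); 10..12  channels  (2B, 2-aligned); sizeof = 12, alignof = 4
0..4  seq  (4B, 4-aligned)
4..5  proto  (1B, 1-aligned)
5..6  -- padding (1B)
6..12  payload_len  (6B, 2-aligned)
12..24  flags  (12B, 4-aligned)
24..26  dst  (2B, 2-aligned)
26..28  port  (2B, 2-aligned)
28..32  -- padding (4B)
32..40  ack  (8B, 8-aligned)
sizeof = 40, alignof = 8
array of 18: 18 × 40 = 720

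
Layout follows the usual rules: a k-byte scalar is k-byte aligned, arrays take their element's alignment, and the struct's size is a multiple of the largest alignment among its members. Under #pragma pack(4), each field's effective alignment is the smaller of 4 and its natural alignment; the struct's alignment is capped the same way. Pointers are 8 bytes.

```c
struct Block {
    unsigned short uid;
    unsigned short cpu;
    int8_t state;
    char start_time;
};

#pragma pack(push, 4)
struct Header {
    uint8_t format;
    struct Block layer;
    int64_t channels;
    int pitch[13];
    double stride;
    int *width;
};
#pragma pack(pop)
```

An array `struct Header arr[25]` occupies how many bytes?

Block: uid at 0 (size 2, align 2) → ends 2; cpu at 2 (size 2, align 2) → ends 4; state at 4 (size 1, align 1) → ends 5; start_time at 5 (size 1, align 1) → ends 6; total 6 bytes, alignment 2
format at 0 (size 1, align 1) → ends 1
pad 1 to align 2 for layer
layer at 2 (size 6, align 2) → ends 8
channels at 8 (size 8, align 4) → ends 16
pitch at 16 (size 52, align 4) → ends 68
stride at 68 (size 8, align 4) → ends 76
width at 76 (size 8, align 4) → ends 84
total 84 bytes, alignment 4
array of 25: 25 × 84 = 2100

2100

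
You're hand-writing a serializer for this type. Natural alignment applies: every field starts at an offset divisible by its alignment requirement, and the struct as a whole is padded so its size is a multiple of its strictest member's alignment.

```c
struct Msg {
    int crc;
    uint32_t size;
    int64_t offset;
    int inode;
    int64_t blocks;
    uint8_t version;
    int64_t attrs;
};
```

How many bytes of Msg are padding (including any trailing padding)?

11

@0: crc [4B, align 4] → 4
@4: size [4B, align 4] → 8
@8: offset [8B, align 8] → 16
@16: inode [4B, align 4] → 20
+4 pad (align 8)
@24: blocks [8B, align 8] → 32
@32: version [1B, align 1] → 33
+7 pad (align 8)
@40: attrs [8B, align 8] → 48
size 48, align 8
data bytes 37, size 48 → padding 11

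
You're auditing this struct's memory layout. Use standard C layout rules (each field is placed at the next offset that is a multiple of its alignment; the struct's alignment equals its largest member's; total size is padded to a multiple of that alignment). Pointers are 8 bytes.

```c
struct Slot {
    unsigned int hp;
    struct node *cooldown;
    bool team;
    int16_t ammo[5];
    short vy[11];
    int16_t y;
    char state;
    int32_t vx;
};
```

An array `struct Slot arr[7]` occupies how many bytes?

0..4  hp  (4B, 4-aligned)
4..8  -- padding (4B)
8..16  cooldown  (8B, 8-aligned)
16..17  team  (1B, 1-aligned)
17..18  -- padding (1B)
18..28  ammo  (10B, 2-aligned)
28..50  vy  (22B, 2-aligned)
50..52  y  (2B, 2-aligned)
52..53  state  (1B, 1-aligned)
53..56  -- padding (3B)
56..60  vx  (4B, 4-aligned)
60..64  -- tail padding (4B)
sizeof = 64, alignof = 8
array of 7: 7 × 64 = 448

448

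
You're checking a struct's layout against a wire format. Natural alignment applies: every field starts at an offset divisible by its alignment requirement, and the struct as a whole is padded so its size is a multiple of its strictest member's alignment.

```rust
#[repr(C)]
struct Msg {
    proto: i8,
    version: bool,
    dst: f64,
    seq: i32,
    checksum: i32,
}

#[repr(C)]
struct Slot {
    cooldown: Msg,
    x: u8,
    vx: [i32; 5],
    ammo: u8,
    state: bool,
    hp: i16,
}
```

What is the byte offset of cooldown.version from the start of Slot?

Msg: proto at 0 (size 1, align 1) → ends 1; version at 1 (size 1, align 1) → ends 2; pad 6 to align 8 for dst; dst at 8 (size 8, align 8) → ends 16; seq at 16 (size 4, align 4) → ends 20; checksum at 20 (size 4, align 4) → ends 24; total 24 bytes, alignment 8
cooldown at 0 (size 24, align 8) → ends 24
within Msg: version at 1
0 + 1 = 1

1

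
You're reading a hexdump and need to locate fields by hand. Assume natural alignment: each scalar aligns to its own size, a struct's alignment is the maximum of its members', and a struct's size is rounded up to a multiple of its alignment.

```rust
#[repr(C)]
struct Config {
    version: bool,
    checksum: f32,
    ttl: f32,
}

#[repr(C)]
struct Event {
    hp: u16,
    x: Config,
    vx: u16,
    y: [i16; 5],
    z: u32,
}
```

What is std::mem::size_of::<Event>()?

32

Config: 0..1  version  (1B, 1-aligned); 1..4  -- padding (3B); 4..8  checksum  (4B, 4-aligned); 8..12  ttl  (4B, 4-aligned); sizeof = 12, alignof = 4
0..2  hp  (2B, 2-aligned)
2..4  -- padding (2B)
4..16  x  (12B, 4-aligned)
16..18  vx  (2B, 2-aligned)
18..28  y  (10B, 2-aligned)
28..32  z  (4B, 4-aligned)
sizeof = 32, alignof = 4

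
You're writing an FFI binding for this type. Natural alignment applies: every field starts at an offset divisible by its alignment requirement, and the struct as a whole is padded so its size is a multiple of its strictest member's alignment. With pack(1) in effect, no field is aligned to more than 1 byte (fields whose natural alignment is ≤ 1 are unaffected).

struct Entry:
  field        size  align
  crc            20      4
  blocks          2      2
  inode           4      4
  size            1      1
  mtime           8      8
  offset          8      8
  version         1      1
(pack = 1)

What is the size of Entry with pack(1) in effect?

crc at 0 (size 20, align 1) → ends 20
blocks at 20 (size 2, align 1) → ends 22
inode at 22 (size 4, align 1) → ends 26
size at 26 (size 1, align 1) → ends 27
mtime at 27 (size 8, align 1) → ends 35
offset at 35 (size 8, align 1) → ends 43
version at 43 (size 1, align 1) → ends 44
total 44 bytes, alignment 1

44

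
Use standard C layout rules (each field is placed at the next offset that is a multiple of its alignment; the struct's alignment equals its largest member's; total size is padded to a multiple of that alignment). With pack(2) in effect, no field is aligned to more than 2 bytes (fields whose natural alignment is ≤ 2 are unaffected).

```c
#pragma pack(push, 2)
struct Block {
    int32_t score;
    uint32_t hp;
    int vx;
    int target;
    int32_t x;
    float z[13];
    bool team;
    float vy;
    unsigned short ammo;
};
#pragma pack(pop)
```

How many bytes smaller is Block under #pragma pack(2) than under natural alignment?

natural layout:
  0..4  score  (4B, 4-aligned)
  4..8  hp  (4B, 4-aligned)
  8..12  vx  (4B, 4-aligned)
  12..16  target  (4B, 4-aligned)
  16..20  x  (4B, 4-aligned)
  20..72  z  (52B, 4-aligned)
  72..73  team  (1B, 1-aligned)
  73..76  -- padding (3B)
  76..80  vy  (4B, 4-aligned)
  80..82  ammo  (2B, 2-aligned)
  82..84  -- tail padding (2B)
  sizeof = 84, alignof = 4
packed(2) layout:
  0..4  score  (4B, 2-aligned)
  4..8  hp  (4B, 2-aligned)
  8..12  vx  (4B, 2-aligned)
  12..16  target  (4B, 2-aligned)
  16..20  x  (4B, 2-aligned)
  20..72  z  (52B, 2-aligned)
  72..73  team  (1B, 1-aligned)
  73..74  -- padding (1B)
  74..78  vy  (4B, 2-aligned)
  78..80  ammo  (2B, 2-aligned)
  sizeof = 80, alignof = 2
84 − 80 = 4

4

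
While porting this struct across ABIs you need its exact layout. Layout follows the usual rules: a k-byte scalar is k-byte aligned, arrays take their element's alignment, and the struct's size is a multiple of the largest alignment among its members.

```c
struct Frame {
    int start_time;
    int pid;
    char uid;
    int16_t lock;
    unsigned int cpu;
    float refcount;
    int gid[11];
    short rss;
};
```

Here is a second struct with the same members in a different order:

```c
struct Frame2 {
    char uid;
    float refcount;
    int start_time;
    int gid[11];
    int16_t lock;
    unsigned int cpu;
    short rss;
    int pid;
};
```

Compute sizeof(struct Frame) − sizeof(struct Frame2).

start_time at 0 (size 4, align 4) → ends 4
pid at 4 (size 4, align 4) → ends 8
uid at 8 (size 1, align 1) → ends 9
pad 1 to align 2 for lock
lock at 10 (size 2, align 2) → ends 12
cpu at 12 (size 4, align 4) → ends 16
refcount at 16 (size 4, align 4) → ends 20
gid at 20 (size 44, align 4) → ends 64
rss at 64 (size 2, align 2) → ends 66
tail pad 2 to reach multiple of 4
total 68 bytes, alignment 4
— Frame2 —
uid at 0 (size 1, align 1) → ends 1
pad 3 to align 4 for refcount
refcount at 4 (size 4, align 4) → ends 8
start_time at 8 (size 4, align 4) → ends 12
gid at 12 (size 44, align 4) → ends 56
lock at 56 (size 2, align 2) → ends 58
pad 2 to align 4 for cpu
cpu at 60 (size 4, align 4) → ends 64
rss at 64 (size 2, align 2) → ends 66
pad 2 to align 4 for pid
pid at 68 (size 4, align 4) → ends 72
total 72 bytes, alignment 4
68 − 72 = -4

-4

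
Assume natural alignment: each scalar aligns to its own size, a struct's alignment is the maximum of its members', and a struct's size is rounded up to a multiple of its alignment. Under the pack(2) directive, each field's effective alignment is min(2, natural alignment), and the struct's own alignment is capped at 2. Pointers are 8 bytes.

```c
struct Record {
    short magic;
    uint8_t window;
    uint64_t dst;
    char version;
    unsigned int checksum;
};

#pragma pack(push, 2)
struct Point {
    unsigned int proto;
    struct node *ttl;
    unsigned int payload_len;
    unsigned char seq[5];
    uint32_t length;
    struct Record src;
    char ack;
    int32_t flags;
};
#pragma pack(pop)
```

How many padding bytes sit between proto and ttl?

Record: 0..2  magic  (2B, 2-aligned); 2..3  window  (1B, 1-aligned); 3..8  -- padding (5B); 8..16  dst  (8B, 8-aligned); 16..17  version  (1B, 1-aligned); 17..20  -- padding (3B); 20..24  checksum  (4B, 4-aligned); sizeof = 24, alignof = 8
0..4  proto  (4B, 2-aligned)
4..12  ttl  (8B, 2-aligned)

0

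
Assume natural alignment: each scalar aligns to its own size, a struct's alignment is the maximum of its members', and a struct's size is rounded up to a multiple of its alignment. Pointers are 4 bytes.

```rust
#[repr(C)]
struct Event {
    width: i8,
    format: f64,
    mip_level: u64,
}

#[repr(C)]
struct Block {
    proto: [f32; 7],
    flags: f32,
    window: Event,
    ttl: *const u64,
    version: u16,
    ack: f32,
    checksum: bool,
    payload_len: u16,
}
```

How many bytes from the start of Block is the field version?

60

Event: width at 0 (size 1, align 1) → ends 1; pad 7 to align 8 for format; format at 8 (size 8, align 8) → ends 16; mip_level at 16 (size 8, align 8) → ends 24; total 24 bytes, alignment 8
proto at 0 (size 28, align 4) → ends 28
flags at 28 (size 4, align 4) → ends 32
window at 32 (size 24, align 8) → ends 56
ttl at 56 (size 4, align 4) → ends 60
version at 60 (size 2, align 2) → ends 62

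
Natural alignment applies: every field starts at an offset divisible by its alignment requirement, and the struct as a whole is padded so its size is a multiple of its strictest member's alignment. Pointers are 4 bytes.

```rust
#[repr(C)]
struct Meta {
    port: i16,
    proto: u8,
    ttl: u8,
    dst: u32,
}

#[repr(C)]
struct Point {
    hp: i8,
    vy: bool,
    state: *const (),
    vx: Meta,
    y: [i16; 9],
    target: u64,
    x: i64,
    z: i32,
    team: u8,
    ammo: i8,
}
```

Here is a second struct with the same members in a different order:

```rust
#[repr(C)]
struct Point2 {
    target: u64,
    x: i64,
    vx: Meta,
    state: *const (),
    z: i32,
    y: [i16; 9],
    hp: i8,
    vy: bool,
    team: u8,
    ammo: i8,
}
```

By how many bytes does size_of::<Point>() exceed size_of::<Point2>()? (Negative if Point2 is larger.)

8

Meta: port at 0 (size 2, align 2) → ends 2; proto at 2 (size 1, align 1) → ends 3; ttl at 3 (size 1, align 1) → ends 4; dst at 4 (size 4, align 4) → ends 8; total 8 bytes, alignment 4
hp at 0 (size 1, align 1) → ends 1
vy at 1 (size 1, align 1) → ends 2
pad 2 to align 4 for state
state at 4 (size 4, align 4) → ends 8
vx at 8 (size 8, align 4) → ends 16
y at 16 (size 18, align 2) → ends 34
pad 6 to align 8 for target
target at 40 (size 8, align 8) → ends 48
x at 48 (size 8, align 8) → ends 56
z at 56 (size 4, align 4) → ends 60
team at 60 (size 1, align 1) → ends 61
ammo at 61 (size 1, align 1) → ends 62
tail pad 2 to reach multiple of 8
total 64 bytes, alignment 8
— Point2 —
target at 0 (size 8, align 8) → ends 8
x at 8 (size 8, align 8) → ends 16
vx at 16 (size 8, align 4) → ends 24
state at 24 (size 4, align 4) → ends 28
z at 28 (size 4, align 4) → ends 32
y at 32 (size 18, align 2) → ends 50
hp at 50 (size 1, align 1) → ends 51
vy at 51 (size 1, align 1) → ends 52
team at 52 (size 1, align 1) → ends 53
ammo at 53 (size 1, align 1) → ends 54
tail pad 2 to reach multiple of 8
total 56 bytes, alignment 8
64 − 56 = 8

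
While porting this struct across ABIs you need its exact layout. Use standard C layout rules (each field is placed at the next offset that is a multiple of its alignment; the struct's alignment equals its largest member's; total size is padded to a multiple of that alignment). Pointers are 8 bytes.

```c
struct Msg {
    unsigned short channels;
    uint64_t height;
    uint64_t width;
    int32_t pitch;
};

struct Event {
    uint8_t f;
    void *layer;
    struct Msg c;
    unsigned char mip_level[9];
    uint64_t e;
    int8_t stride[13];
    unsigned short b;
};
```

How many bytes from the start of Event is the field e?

64

Msg: @0: channels [2B, align 2] → 2; +6 pad (align 8); @8: height [8B, align 8] → 16; @16: width [8B, align 8] → 24; @24: pitch [4B, align 4] → 28; +4 tail pad (align 8); size 32, align 8
@0: f [1B, align 1] → 1
+7 pad (align 8)
@8: layer [8B, align 8] → 16
@16: c [32B, align 8] → 48
@48: mip_level [9B, align 1] → 57
+7 pad (align 8)
@64: e [8B, align 8] → 72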